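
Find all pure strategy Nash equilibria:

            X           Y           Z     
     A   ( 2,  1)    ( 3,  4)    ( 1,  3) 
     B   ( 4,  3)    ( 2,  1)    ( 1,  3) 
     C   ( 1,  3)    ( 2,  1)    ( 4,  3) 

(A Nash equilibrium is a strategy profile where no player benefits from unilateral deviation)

Nash equilibrium: (A, Y), (B, X), (C, Z)

Work:
Best responses:
  P1 vs X: payoffs [2, 4, 1] → best response B (payoff 4)
  P1 vs Y: payoffs [3, 2, 2] → best response A (payoff 3)
  P1 vs Z: payoffs [1, 1, 4] → best response C (payoff 4)
  P2 vs A: payoffs [1, 4, 3] → best response Y (payoff 4)
  P2 vs B: payoffs [3, 1, 3] → best response X/Z (payoff 3)
  P2 vs C: payoffs [3, 1, 3] → best response X/Z (payoff 3)
Mutual best responses: (A,Y), (B,X), (C,Z) → Nash equilibria.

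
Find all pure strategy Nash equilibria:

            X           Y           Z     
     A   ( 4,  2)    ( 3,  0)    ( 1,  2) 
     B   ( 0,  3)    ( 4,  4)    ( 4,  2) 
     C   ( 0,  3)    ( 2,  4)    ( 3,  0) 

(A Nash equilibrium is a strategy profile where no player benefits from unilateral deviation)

Nash equilibrium: (A, X), (B, Y)

Work:
Best responses:
  P1 vs X: payoffs [4, 0, 0] → best response A (payoff 4)
  P1 vs Y: payoffs [3, 4, 2] → best response B (payoff 4)
  P1 vs Z: payoffs [1, 4, 3] → best response B (payoff 4)
  P2 vs A: payoffs [2, 0, 2] → best response X/Z (payoff 2)
  P2 vs B: payoffs [3, 4, 2] → best response Y (payoff 4)
  P2 vs C: payoffs [3, 4, 0] → best response Y (payoff 4)
Mutual best responses: (A,X), (B,Y) → Nash equilibria.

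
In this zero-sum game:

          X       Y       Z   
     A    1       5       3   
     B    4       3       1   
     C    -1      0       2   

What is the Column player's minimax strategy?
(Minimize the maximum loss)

Column should play Z, value = 3

Work:
Column player minimizes Row's maximum payoff:
Column X: max payoff to Row = 4
Column Y: max payoff to Row = 5
Column Z: max payoff to Row = 3
Minimum is 3, achieved by column Z.
Minimax strategy: Z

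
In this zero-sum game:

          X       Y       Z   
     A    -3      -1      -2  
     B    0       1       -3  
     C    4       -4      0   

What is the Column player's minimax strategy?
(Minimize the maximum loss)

Column should play Z, value = 0

Work:
Column player minimizes Row's maximum payoff:
Column X: max payoff to Row = 4
Column Y: max payoff to Row = 1
Column Z: max payoff to Row = 0
Minimum is 0, achieved by column Z.
Minimax strategy: Z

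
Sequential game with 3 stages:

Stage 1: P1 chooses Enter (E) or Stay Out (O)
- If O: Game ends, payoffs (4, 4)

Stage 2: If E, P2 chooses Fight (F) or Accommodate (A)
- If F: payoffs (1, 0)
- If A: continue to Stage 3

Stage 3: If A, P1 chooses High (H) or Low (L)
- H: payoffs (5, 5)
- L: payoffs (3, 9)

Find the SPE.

SPE: (E, A, H); Outcome (5, 5)

Work:
Stage 3: P1 chooses H (5 vs 3)
Stage 2: P2: F->0, A->5 (anticipating H). Choose A
Stage 1: P1: O->4, E->5 (anticipating A, H). Choose E
SPE path: E -> A -> H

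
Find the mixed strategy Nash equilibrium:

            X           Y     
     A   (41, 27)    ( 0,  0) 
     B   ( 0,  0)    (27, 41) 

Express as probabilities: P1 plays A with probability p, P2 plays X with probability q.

p = 0.6029, q = 0.3971

Work:
Find probabilities that make opponent indifferent:
P2 chooses q to make P1 indifferent between A and B
P1 chooses p to make P2 indifferent between X and Y
Mixed NE: P1 plays (A: 0.6029, B: 0.3971), P2 plays (X: 0.3971, Y: 0.6029)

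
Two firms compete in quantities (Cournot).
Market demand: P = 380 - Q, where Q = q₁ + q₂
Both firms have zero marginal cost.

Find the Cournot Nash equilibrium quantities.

q₁* = q₂* = 126.67; P* = 126.67

Work:
Profit: π_i = P·q_i = (a - q_i - q_j)·q_i
FOC: ∂π_i/∂q_i = a - 2q_i - q_j = 0
Reaction function: q_i = (380 - q_j)/2
Symmetry: q* = 380/3 = 126.67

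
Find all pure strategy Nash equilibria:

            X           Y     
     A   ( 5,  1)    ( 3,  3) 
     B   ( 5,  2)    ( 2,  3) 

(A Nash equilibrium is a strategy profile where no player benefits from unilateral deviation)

Nash equilibrium: (A, Y)

Work:
Best responses:
  P1 vs X: payoffs [5, 5] → best response A/B (payoff 5)
  P1 vs Y: payoffs [3, 2] → best response A (payoff 3)
  P2 vs A: payoffs [1, 3] → best response Y (payoff 3)
  P2 vs B: payoffs [2, 3] → best response Y (payoff 3)
Mutual best responses: (A,Y) → Nash equilibria.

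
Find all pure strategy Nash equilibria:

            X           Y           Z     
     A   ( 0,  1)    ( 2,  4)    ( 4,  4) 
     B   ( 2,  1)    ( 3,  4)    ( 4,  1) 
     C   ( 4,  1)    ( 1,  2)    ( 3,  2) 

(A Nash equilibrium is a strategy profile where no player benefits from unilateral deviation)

Nash equilibrium: (A, Z), (B, Y)

Work:
Best responses:
  P1 vs X: payoffs [0, 2, 4] → best response C (payoff 4)
  P1 vs Y: payoffs [2, 3, 1] → best response B (payoff 3)
  P1 vs Z: payoffs [4, 4, 3] → best response A/B (payoff 4)
  P2 vs A: payoffs [1, 4, 4] → best response Y/Z (payoff 4)
  P2 vs B: payoffs [1, 4, 1] → best response Y (payoff 4)
  P2 vs C: payoffs [1, 2, 2] → best response Y/Z (payoff 2)
Mutual best responses: (A,Z), (B,Y) → Nash equilibria.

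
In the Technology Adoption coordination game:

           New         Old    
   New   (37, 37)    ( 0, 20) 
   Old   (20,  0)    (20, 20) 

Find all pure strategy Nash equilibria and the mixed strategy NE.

Pure NE: (New, New) and (Old, Old); Mixed NE: p = 0.5405, q = 0.5405

Work:
Check pure NE:
(New, New): (37, 37) - no unilateral deviation beneficial
(Old, Old): (20, 20) - no unilateral deviation beneficial
Mixed NE: P1 plays New with p = 0.5405, P2 plays New with q = 0.5405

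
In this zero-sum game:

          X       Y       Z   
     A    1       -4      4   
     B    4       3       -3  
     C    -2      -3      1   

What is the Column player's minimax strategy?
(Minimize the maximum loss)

Column should play Y, value = 3

Work:
Column player minimizes Row's maximum payoff:
Column X: max payoff to Row = 4
Column Y: max payoff to Row = 3
Column Z: max payoff to Row = 4
Minimum is 3, achieved by column Y.
Minimax strategy: Y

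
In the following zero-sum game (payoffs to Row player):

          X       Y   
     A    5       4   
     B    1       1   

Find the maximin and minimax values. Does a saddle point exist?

Maximin = 4, Minimax = 4, Saddle: True

Work:
Row minimums: [4, 1] → maximin = 4
Column maximums: [5, 4] → minimax = 4
Saddle point exists! Game value = 4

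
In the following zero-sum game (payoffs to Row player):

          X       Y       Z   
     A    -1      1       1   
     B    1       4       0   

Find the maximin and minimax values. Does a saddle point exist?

Maximin = 0, Minimax = 1, Saddle: False

Work:
Row minimums: [-1, 0] → maximin = 0
Column maximums: [1, 4, 1] → minimax = 1
No saddle point (maximin ≠ minimax). Mixed strategy needed.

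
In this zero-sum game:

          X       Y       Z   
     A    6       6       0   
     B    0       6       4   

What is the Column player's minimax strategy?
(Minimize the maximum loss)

Column should play Z, value = 4

Work:
Column player minimizes Row's maximum payoff:
Column X: max payoff to Row = 6
Column Y: max payoff to Row = 6
Column Z: max payoff to Row = 4
Minimum is 4, achieved by column Z.
Minimax strategy: Z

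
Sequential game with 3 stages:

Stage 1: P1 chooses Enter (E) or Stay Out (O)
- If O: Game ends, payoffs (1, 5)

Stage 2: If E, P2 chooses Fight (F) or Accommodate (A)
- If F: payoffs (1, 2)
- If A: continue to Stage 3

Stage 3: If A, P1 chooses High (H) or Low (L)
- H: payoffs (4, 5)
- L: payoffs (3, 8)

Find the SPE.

SPE: (E, A, H); Outcome (4, 5)

Work:
Stage 3: P1 chooses H (4 vs 3)
Stage 2: P2: F->2, A->5 (anticipating H). Choose A
Stage 1: P1: O->1, E->4 (anticipating A, H). Choose E
SPE path: E -> A -> H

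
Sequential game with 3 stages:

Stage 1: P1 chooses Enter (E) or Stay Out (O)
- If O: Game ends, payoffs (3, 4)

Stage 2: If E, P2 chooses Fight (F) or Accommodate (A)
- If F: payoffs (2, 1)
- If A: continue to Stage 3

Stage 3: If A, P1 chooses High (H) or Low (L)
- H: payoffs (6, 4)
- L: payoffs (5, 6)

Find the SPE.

SPE: (E, A, H); Outcome (6, 4)

Work:
Stage 3: P1 chooses H (6 vs 5)
Stage 2: P2: F->1, A->4 (anticipating H). Choose A
Stage 1: P1: O->3, E->6 (anticipating A, H). Choose E
SPE path: E -> A -> H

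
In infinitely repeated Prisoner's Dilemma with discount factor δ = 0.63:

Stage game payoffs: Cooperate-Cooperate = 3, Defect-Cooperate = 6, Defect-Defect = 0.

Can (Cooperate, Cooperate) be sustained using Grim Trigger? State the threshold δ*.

δ* = 0.5; since δ = 0.63 ≥ 0.5, cooperation can be sustained

Work:
For Grim Trigger:
Cooperate forever: 3/(1-δ)
Defect then punished: 6 + 0·δ/(1-δ)
Need: 3/(1-δ) ≥ 6 + 0·δ/(1-δ)
Solving: δ ≥ (T-R)/(T-P) = (6-3)/(6-0) = 0.5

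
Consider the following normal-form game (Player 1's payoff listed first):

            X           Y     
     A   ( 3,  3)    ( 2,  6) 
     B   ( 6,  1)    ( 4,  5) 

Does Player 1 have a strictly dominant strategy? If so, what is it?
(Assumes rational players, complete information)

Yes, Player 1's strictly dominant strategy is B

Work:
A strategy strictly dominates another if it gives a strictly higher payoff against every opponent action. Compare each pair of P1's strategies column-by-column:
  A vs B: [3 vs 6, 2 vs 4] → A does not strictly dominate B (column X: 3 ≤ 6)
  B vs A: [6 vs 3, 4 vs 2] → B strictly dominates A
B strictly dominates every other strategy → strictly dominant.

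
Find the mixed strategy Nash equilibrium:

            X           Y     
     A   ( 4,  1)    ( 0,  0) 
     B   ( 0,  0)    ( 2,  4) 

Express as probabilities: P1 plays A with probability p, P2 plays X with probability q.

p = 0.8, q = 0.3333

Work:
Find probabilities that make opponent indifferent:
P2 chooses q to make P1 indifferent between A and B
P1 chooses p to make P2 indifferent between X and Y
Mixed NE: P1 plays (A: 0.8, B: 0.2), P2 plays (X: 0.3333, Y: 0.6667)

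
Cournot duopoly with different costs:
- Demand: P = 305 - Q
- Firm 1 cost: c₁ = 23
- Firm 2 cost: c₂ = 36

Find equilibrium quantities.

q₁* = 98.33, q₂* = 85.33

Work:
Reaction: q₁ = (305 - 23 - q₂)/2
Reaction: q₂ = (305 - 36 - q₁)/2
Solve simultaneously:
q₁* = (305 - 2×23 + 36)/3 = 98.33
q₂* = (305 - 2×36 + 23)/3 = 85.33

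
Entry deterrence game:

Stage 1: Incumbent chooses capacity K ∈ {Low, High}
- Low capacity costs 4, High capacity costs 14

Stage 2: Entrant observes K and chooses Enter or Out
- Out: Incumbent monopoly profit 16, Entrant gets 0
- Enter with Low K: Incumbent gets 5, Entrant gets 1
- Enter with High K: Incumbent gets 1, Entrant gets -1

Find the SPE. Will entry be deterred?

SPE: (High, Enter|Low, Out|High); Entry deterred. Incumbent net profit = 2

Work:
After Low K: Entrant enters (1 > 0)
After High K: Entrant stays out (-1 < 0)
Incumbent: Low → 5−4=1, High → 16−14=2
Incumbent chooses High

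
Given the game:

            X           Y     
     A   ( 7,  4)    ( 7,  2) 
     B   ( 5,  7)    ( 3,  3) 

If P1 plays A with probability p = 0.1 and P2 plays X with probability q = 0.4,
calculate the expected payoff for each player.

E[P1] = 4.12, E[P2] = 4.42

Work:
E[P1] = p·q·π₁(A,X) + p·(1-q)·π₁(A,Y) + (1-p)·q·π₁(B,X) + (1-p)·(1-q)·π₁(B,Y)
= 0.1·0.4·7 + 0.1·0.6·7 + 0.9·0.4·5 + 0.9·0.6·3
= 4.12

E[P2] = 4.42 (similar calculation)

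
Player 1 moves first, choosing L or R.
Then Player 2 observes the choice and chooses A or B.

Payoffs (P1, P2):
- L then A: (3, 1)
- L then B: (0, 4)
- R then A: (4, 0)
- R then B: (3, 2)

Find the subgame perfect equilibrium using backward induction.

P1 plays R, P2 plays B after L and B after R; Payoff (3, 2)

Work:
Backward induction:
After L: P2 chooses B → P1 gets 0
After R: P2 chooses B → P1 gets 3
P1 chooses R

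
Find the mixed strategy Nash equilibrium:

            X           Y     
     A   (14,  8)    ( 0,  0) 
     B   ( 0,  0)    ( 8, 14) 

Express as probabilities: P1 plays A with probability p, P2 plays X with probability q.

p = 0.6364, q = 0.3636

Work:
Find probabilities that make opponent indifferent:
P2 chooses q to make P1 indifferent between A and B
P1 chooses p to make P2 indifferent between X and Y
Mixed NE: P1 plays (A: 0.6364, B: 0.3636), P2 plays (X: 0.3636, Y: 0.6364)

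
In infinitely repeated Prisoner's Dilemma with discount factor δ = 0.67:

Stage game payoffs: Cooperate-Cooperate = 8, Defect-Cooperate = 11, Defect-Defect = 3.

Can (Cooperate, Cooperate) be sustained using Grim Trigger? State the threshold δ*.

δ* = 0.375; since δ = 0.67 ≥ 0.375, cooperation can be sustained

Work:
For Grim Trigger:
Cooperate forever: 8/(1-δ)
Defect then punished: 11 + 3·δ/(1-δ)
Need: 8/(1-δ) ≥ 11 + 3·δ/(1-δ)
Solving: δ ≥ (T-R)/(T-P) = (11-8)/(11-3) = 0.375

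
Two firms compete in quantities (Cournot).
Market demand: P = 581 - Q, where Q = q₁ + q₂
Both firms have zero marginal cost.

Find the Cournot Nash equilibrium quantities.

q₁* = q₂* = 193.67; P* = 193.67

Work:
Profit: π_i = P·q_i = (a - q_i - q_j)·q_i
FOC: ∂π_i/∂q_i = a - 2q_i - q_j = 0
Reaction function: q_i = (581 - q_j)/2
Symmetry: q* = 581/3 = 193.67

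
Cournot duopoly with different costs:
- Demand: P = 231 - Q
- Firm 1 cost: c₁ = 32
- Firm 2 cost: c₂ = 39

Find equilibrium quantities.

q₁* = 68.67, q₂* = 61.67

Work:
Reaction: q₁ = (231 - 32 - q₂)/2
Reaction: q₂ = (231 - 39 - q₁)/2
Solve simultaneously:
q₁* = (231 - 2×32 + 39)/3 = 68.67
q₂* = (231 - 2×39 + 32)/3 = 61.67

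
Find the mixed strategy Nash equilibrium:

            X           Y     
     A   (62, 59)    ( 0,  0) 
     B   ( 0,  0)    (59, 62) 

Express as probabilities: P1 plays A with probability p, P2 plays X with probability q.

p = 0.5124, q = 0.4876

Work:
Find probabilities that make opponent indifferent:
P2 chooses q to make P1 indifferent between A and B
P1 chooses p to make P2 indifferent between X and Y
Mixed NE: P1 plays (A: 0.5124, B: 0.4876), P2 plays (X: 0.4876, Y: 0.5124)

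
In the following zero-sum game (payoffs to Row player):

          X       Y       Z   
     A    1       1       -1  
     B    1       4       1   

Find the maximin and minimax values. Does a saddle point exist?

Maximin = 1, Minimax = 1, Saddle: True

Work:
Row minimums: [-1, 1] → maximin = 1
Column maximums: [1, 4, 1] → minimax = 1
Saddle point exists! Game value = 1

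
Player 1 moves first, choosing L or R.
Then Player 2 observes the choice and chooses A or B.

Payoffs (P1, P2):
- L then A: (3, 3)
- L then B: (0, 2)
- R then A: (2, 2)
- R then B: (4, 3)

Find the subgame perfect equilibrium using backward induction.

P1 plays R, P2 plays A after L and B after R; Payoff (4, 3)

Work:
Backward induction:
After L: P2 chooses A → P1 gets 3
After R: P2 chooses B → P1 gets 4
P1 chooses R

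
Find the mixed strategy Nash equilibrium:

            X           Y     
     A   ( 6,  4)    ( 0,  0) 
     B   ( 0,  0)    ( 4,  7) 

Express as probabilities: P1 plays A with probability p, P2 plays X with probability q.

p = 0.6364, q = 0.4

Work:
Find probabilities that make opponent indifferent:
P2 chooses q to make P1 indifferent between A and B
P1 chooses p to make P2 indifferent between X and Y
Mixed NE: P1 plays (A: 0.6364, B: 0.3636), P2 plays (X: 0.4, Y: 0.6)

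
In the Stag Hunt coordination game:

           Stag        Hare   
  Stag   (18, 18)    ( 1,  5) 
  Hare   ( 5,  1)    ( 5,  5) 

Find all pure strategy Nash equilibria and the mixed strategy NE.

Pure NE: (Stag, Stag) and (Hare, Hare); Mixed NE: p = 0.2353, q = 0.2353

Work:
Check pure NE:
(Stag, Stag): (18, 18) - no unilateral deviation beneficial
(Hare, Hare): (5, 5) - no unilateral deviation beneficial
Mixed NE: P1 plays Stag with p = 0.2353, P2 plays Stag with q = 0.2353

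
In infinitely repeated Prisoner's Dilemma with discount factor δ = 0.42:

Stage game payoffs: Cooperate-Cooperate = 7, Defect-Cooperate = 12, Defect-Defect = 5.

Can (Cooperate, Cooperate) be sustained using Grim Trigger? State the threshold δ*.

δ* = 0.7143; since δ = 0.42 < 0.7143, cooperation cannot be sustained

Work:
For Grim Trigger:
Cooperate forever: 7/(1-δ)
Defect then punished: 12 + 5·δ/(1-δ)
Need: 7/(1-δ) ≥ 12 + 5·δ/(1-δ)
Solving: δ ≥ (T-R)/(T-P) = (12-7)/(12-5) = 0.7143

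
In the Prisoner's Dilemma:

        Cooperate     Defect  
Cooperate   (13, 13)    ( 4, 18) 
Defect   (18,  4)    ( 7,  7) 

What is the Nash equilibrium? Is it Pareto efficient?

(Defect, Defect) is NE; not Pareto efficient

Work:
Defect dominates Cooperate for both players:
If P2 cooperates: Defect (18) > Cooperate (13)
If P2 defects: Defect (7) > Cooperate (4)
NE: (Defect, Defect) with payoff (7, 7)
But (Cooperate, Cooperate) = (13, 13) Pareto dominates (7, 7)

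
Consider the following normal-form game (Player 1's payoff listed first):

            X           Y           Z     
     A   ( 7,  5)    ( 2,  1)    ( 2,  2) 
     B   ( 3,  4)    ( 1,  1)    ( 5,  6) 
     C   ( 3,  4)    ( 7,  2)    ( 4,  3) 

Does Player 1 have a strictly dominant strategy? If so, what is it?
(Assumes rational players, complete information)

No strictly dominant strategy exists for Player 1

Work:
A strategy strictly dominates another if it gives a strictly higher payoff against every opponent action. Compare each pair of P1's strategies column-by-column:
  A vs B: [7 vs 3, 2 vs 1, 2 vs 5] → A does not strictly dominate B (column Z: 2 ≤ 5)
  A vs C: [7 vs 3, 2 vs 7, 2 vs 4] → A does not strictly dominate C (column Y: 2 ≤ 7)
  B vs A: [3 vs 7, 1 vs 2, 5 vs 2] → B does not strictly dominate A (column X: 3 ≤ 7)
  B vs C: [3 vs 3, 1 vs 7, 5 vs 4] → B does not strictly dominate C (column X: 3 ≤ 3)
  C vs A: [3 vs 7, 7 vs 2, 4 vs 2] → C does not strictly dominate A (column X: 3 ≤ 7)
  C vs B: [3 vs 3, 7 vs 1, 4 vs 5] → C does not strictly dominate B (column X: 3 ≤ 3)
No single strategy strictly dominates all others → no strictly dominant strategy.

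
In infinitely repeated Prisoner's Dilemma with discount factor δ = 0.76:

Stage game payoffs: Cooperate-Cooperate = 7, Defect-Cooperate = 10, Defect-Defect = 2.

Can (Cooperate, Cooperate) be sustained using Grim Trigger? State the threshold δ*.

δ* = 0.375; since δ = 0.76 ≥ 0.375, cooperation can be sustained

Work:
For Grim Trigger:
Cooperate forever: 7/(1-δ)
Defect then punished: 10 + 2·δ/(1-δ)
Need: 7/(1-δ) ≥ 10 + 2·δ/(1-δ)
Solving: δ ≥ (T-R)/(T-P) = (10-7)/(10-2) = 0.375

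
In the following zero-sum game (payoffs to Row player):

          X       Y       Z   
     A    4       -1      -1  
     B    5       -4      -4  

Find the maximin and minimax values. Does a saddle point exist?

Maximin = -1, Minimax = -1, Saddle: True

Work:
Row minimums: [-1, -4] → maximin = -1
Column maximums: [5, -1, -1] → minimax = -1
Saddle point exists! Game value = -1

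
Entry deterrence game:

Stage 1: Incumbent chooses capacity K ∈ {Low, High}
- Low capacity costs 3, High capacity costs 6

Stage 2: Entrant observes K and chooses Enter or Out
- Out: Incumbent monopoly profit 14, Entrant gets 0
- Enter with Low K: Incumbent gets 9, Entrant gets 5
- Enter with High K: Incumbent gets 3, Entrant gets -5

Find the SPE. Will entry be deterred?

SPE: (High, Enter|Low, Out|High); Entry deterred. Incumbent net profit = 8

Work:
After Low K: Entrant enters (5 > 0)
After High K: Entrant stays out (-5 < 0)
Incumbent: Low → 9−3=6, High → 14−6=8
Incumbent chooses High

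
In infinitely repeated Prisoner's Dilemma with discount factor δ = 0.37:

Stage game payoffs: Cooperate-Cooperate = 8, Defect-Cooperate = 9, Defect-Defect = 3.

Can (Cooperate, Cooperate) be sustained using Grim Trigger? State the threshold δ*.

δ* = 0.1667; since δ = 0.37 ≥ 0.1667, cooperation can be sustained

Work:
For Grim Trigger:
Cooperate forever: 8/(1-δ)
Defect then punished: 9 + 3·δ/(1-δ)
Need: 8/(1-δ) ≥ 9 + 3·δ/(1-δ)
Solving: δ ≥ (T-R)/(T-P) = (9-8)/(9-3) = 0.1667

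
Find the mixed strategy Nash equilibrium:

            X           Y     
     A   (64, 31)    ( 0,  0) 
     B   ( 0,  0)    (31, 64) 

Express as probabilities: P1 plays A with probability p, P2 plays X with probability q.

p = 0.6737, q = 0.3263

Work:
Find probabilities that make opponent indifferent:
P2 chooses q to make P1 indifferent between A and B
P1 chooses p to make P2 indifferent between X and Y
Mixed NE: P1 plays (A: 0.6737, B: 0.3263), P2 plays (X: 0.3263, Y: 0.6737)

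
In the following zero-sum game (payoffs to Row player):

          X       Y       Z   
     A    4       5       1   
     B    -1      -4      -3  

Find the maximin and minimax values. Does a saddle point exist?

Maximin = 1, Minimax = 1, Saddle: True

Work:
Row minimums: [1, -4] → maximin = 1
Column maximums: [4, 5, 1] → minimax = 1
Saddle point exists! Game value = 1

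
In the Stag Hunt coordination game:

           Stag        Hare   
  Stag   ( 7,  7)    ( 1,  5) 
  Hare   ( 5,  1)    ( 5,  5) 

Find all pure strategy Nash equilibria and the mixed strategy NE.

Pure NE: (Stag, Stag) and (Hare, Hare); Mixed NE: p = 0.6667, q = 0.6667

Work:
Check pure NE:
(Stag, Stag): (7, 7) - no unilateral deviation beneficial
(Hare, Hare): (5, 5) - no unilateral deviation beneficial
Mixed NE: P1 plays Stag with p = 0.6667, P2 plays Stag with q = 0.6667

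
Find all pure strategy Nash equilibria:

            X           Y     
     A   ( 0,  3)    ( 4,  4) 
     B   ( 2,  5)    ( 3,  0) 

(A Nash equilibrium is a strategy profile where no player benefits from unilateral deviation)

Nash equilibrium: (A, Y), (B, X)

Work:
Best responses:
  P1 vs X: payoffs [0, 2] → best response B (payoff 2)
  P1 vs Y: payoffs [4, 3] → best response A (payoff 4)
  P2 vs A: payoffs [3, 4] → best response Y (payoff 4)
  P2 vs B: payoffs [5, 0] → best response X (payoff 5)
Mutual best responses: (A,Y), (B,X) → Nash equilibria.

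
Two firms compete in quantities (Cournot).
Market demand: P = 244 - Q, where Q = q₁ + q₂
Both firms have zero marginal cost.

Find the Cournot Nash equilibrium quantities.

q₁* = q₂* = 81.33; P* = 81.33

Work:
Profit: π_i = P·q_i = (a - q_i - q_j)·q_i
FOC: ∂π_i/∂q_i = a - 2q_i - q_j = 0
Reaction function: q_i = (244 - q_j)/2
Symmetry: q* = 244/3 = 81.33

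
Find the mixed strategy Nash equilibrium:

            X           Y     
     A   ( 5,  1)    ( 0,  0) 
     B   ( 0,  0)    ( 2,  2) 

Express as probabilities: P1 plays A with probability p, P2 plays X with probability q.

p = 0.6667, q = 0.2857

Work:
Find probabilities that make opponent indifferent:
P2 chooses q to make P1 indifferent between A and B
P1 chooses p to make P2 indifferent between X and Y
Mixed NE: P1 plays (A: 0.6667, B: 0.3333), P2 plays (X: 0.2857, Y: 0.7143)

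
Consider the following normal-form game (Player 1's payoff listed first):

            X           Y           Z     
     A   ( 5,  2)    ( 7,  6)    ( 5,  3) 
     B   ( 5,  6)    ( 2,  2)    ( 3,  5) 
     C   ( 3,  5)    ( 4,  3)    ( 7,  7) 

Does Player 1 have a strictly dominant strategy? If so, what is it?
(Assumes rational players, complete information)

No strictly dominant strategy exists for Player 1

Work:
A strategy strictly dominates another if it gives a strictly higher payoff against every opponent action. Compare each pair of P1's strategies column-by-column:
  A vs B: [5 vs 5, 7 vs 2, 5 vs 3] → A does not strictly dominate B (column X: 5 ≤ 5)
  A vs C: [5 vs 3, 7 vs 4, 5 vs 7] → A does not strictly dominate C (column Z: 5 ≤ 7)
  B vs A: [5 vs 5, 2 vs 7, 3 vs 5] → B does not strictly dominate A (column X: 5 ≤ 5)
  B vs C: [5 vs 3, 2 vs 4, 3 vs 7] → B does not strictly dominate C (column Y: 2 ≤ 4)
  C vs A: [3 vs 5, 4 vs 7, 7 vs 5] → C does not strictly dominate A (column X: 3 ≤ 5)
  C vs B: [3 vs 5, 4 vs 2, 7 vs 3] → C does not strictly dominate B (column X: 3 ≤ 5)
No single strategy strictly dominates all others → no strictly dominant strategy.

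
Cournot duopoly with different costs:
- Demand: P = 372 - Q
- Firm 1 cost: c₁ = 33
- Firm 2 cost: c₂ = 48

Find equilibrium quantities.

q₁* = 118.0, q₂* = 103.0

Work:
Reaction: q₁ = (372 - 33 - q₂)/2
Reaction: q₂ = (372 - 48 - q₁)/2
Solve simultaneously:
q₁* = (372 - 2×33 + 48)/3 = 118.0
q₂* = (372 - 2×48 + 33)/3 = 103.0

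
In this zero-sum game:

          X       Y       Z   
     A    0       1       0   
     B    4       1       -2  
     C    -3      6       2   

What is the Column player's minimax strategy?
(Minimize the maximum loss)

Column should play Z, value = 2

Work:
Column player minimizes Row's maximum payoff:
Column X: max payoff to Row = 4
Column Y: max payoff to Row = 6
Column Z: max payoff to Row = 2
Minimum is 2, achieved by column Z.
Minimax strategy: Z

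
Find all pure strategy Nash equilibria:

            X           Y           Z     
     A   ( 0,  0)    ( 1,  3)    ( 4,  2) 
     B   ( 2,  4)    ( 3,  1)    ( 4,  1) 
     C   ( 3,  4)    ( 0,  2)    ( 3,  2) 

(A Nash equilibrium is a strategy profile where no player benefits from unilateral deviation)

Nash equilibrium: (C, X)

Work:
Best responses:
  P1 vs X: payoffs [0, 2, 3] → best response C (payoff 3)
  P1 vs Y: payoffs [1, 3, 0] → best response B (payoff 3)
  P1 vs Z: payoffs [4, 4, 3] → best response A/B (payoff 4)
  P2 vs A: payoffs [0, 3, 2] → best response Y (payoff 3)
  P2 vs B: payoffs [4, 1, 1] → best response X (payoff 4)
  P2 vs C: payoffs [4, 2, 2] → best response X (payoff 4)
Mutual best responses: (C,X) → Nash equilibria.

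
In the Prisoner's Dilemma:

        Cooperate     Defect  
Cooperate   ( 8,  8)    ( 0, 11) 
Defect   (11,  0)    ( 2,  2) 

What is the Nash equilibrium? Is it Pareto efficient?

(Defect, Defect) is NE; not Pareto efficient

Work:
Defect dominates Cooperate for both players:
If P2 cooperates: Defect (11) > Cooperate (8)
If P2 defects: Defect (2) > Cooperate (0)
NE: (Defect, Defect) with payoff (2, 2)
But (Cooperate, Cooperate) = (8, 8) Pareto dominates (2, 2)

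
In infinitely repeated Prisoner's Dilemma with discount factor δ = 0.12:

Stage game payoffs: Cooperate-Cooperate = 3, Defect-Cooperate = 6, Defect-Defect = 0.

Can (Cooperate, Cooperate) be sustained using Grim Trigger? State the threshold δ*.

δ* = 0.5; since δ = 0.12 < 0.5, cooperation cannot be sustained

Work:
For Grim Trigger:
Cooperate forever: 3/(1-δ)
Defect then punished: 6 + 0·δ/(1-δ)
Need: 3/(1-δ) ≥ 6 + 0·δ/(1-δ)
Solving: δ ≥ (T-R)/(T-P) = (6-3)/(6-0) = 0.5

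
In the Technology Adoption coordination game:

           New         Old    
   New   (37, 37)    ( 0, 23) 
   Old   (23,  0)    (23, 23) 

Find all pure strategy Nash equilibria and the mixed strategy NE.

Pure NE: (New, New) and (Old, Old); Mixed NE: p = 0.6216, q = 0.6216

Work:
Check pure NE:
(New, New): (37, 37) - no unilateral deviation beneficial
(Old, Old): (23, 23) - no unilateral deviation beneficial
Mixed NE: P1 plays New with p = 0.6216, P2 plays New with q = 0.6216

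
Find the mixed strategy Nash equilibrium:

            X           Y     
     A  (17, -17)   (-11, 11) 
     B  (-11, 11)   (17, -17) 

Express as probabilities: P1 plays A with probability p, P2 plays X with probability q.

p = 0.5, q = 0.5

Work:
Find probabilities that make opponent indifferent:
P2 chooses q to make P1 indifferent between A and B
P1 chooses p to make P2 indifferent between X and Y
Mixed NE: P1 plays (A: 0.5, B: 0.5), P2 plays (X: 0.5, Y: 0.5)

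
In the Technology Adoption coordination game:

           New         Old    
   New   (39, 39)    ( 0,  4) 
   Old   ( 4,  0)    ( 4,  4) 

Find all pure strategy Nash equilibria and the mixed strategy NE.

Pure NE: (New, New) and (Old, Old); Mixed NE: p = 0.1026, q = 0.1026

Work:
Check pure NE:
(New, New): (39, 39) - no unilateral deviation beneficial
(Old, Old): (4, 4) - no unilateral deviation beneficial
Mixed NE: P1 plays New with p = 0.1026, P2 plays New with q = 0.1026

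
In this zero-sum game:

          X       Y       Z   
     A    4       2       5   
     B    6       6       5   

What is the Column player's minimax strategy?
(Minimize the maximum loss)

Column should play Z, value = 5

Work:
Column player minimizes Row's maximum payoff:
Column X: max payoff to Row = 6
Column Y: max payoff to Row = 6
Column Z: max payoff to Row = 5
Minimum is 5, achieved by column Z.
Minimax strategy: Z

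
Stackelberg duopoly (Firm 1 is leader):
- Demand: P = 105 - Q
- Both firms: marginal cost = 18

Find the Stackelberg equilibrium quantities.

q₁* (leader) = 43.5, q₂* (follower) = 21.75

Work:
Follower's reaction: q₂ = (a - c - q₁)/2
Leader substitutes: π₁ = q₁·(a - q₁ - (a-c-q₁)/2 - c)
FOC: q₁* = (105 - 18)/2 = 43.50
Then: q₂* = (105 - 18 - 43.5)/2 = 21.75
Leader has first-mover advantage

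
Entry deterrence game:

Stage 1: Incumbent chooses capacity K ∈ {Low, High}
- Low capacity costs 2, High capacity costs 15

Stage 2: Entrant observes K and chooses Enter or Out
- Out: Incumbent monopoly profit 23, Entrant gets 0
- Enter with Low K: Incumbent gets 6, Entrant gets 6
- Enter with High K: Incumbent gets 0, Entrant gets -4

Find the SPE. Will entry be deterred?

SPE: (High, Enter|Low, Out|High); Entry deterred. Incumbent net profit = 8

Work:
After Low K: Entrant enters (6 > 0)
After High K: Entrant stays out (-4 < 0)
Incumbent: Low → 6−2=4, High → 23−15=8
Incumbent chooses High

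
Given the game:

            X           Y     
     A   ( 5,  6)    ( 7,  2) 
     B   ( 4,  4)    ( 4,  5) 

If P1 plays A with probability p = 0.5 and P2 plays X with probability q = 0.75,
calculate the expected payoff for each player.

E[P1] = 4.75, E[P2] = 4.625

Work:
E[P1] = p·q·π₁(A,X) + p·(1-q)·π₁(A,Y) + (1-p)·q·π₁(B,X) + (1-p)·(1-q)·π₁(B,Y)
= 0.5·0.75·5 + 0.5·0.25·7 + 0.5·0.75·4 + 0.5·0.25·4
= 4.75

E[P2] = 4.625 (similar calculation)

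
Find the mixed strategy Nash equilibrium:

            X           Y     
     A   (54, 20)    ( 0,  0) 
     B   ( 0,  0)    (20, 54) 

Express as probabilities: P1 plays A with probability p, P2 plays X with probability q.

p = 0.7297, q = 0.2703

Work:
Find probabilities that make opponent indifferent:
P2 chooses q to make P1 indifferent between A and B
P1 chooses p to make P2 indifferent between X and Y
Mixed NE: P1 plays (A: 0.7297, B: 0.2703), P2 plays (X: 0.2703, Y: 0.7297)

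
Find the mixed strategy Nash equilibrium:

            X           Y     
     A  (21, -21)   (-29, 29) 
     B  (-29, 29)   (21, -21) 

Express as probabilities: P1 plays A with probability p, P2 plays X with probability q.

p = 0.5, q = 0.5

Work:
Find probabilities that make opponent indifferent:
P2 chooses q to make P1 indifferent between A and B
P1 chooses p to make P2 indifferent between X and Y
Mixed NE: P1 plays (A: 0.5, B: 0.5), P2 plays (X: 0.5, Y: 0.5)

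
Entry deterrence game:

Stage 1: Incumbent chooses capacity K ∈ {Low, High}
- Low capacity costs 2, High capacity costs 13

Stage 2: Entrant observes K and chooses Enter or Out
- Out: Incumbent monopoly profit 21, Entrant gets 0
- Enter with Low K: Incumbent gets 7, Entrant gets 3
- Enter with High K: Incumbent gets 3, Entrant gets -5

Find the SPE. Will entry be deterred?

SPE: (High, Enter|Low, Out|High); Entry deterred. Incumbent net profit = 8

Work:
After Low K: Entrant enters (3 > 0)
After High K: Entrant stays out (-5 < 0)
Incumbent: Low → 7−2=5, High → 21−13=8
Incumbent chooses High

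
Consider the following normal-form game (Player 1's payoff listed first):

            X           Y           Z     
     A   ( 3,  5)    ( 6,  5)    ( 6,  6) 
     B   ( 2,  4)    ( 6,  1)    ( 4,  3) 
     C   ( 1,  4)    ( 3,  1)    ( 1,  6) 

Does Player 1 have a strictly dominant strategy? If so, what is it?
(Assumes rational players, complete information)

No strictly dominant strategy exists for Player 1

Work:
A strategy strictly dominates another if it gives a strictly higher payoff against every opponent action. Compare each pair of P1's strategies column-by-column:
  A vs B: [3 vs 2, 6 vs 6, 6 vs 4] → A does not strictly dominate B (column Y: 6 ≤ 6)
  A vs C: [3 vs 1, 6 vs 3, 6 vs 1] → A strictly dominates C
  B vs A: [2 vs 3, 6 vs 6, 4 vs 6] → B does not strictly dominate A (column X: 2 ≤ 3)
  B vs C: [2 vs 1, 6 vs 3, 4 vs 1] → B strictly dominates C
  C vs A: [1 vs 3, 3 vs 6, 1 vs 6] → C does not strictly dominate A (column X: 1 ≤ 3)
  C vs B: [1 vs 2, 3 vs 6, 1 vs 4] → C does not strictly dominate B (column X: 1 ≤ 2)
No single strategy strictly dominates all others → no strictly dominant strategy.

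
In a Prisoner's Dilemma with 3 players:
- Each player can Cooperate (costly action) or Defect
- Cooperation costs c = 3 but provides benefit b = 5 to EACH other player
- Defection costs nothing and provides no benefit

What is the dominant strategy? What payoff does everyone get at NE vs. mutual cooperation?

Dominant: Defect; NE payoff = 0; Coop payoff = 7

Work:
Defect dominates (saves cost c = 3, benefit to others is external)
NE: All defect → everyone gets 0
If all cooperate: each receives (2)×5 - 3 = 7
Social dilemma: 7 > 0 but NE gives 0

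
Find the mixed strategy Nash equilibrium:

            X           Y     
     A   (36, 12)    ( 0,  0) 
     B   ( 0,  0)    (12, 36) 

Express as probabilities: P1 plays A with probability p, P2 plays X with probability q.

p = 0.75, q = 0.25

Work:
Find probabilities that make opponent indifferent:
P2 chooses q to make P1 indifferent between A and B
P1 chooses p to make P2 indifferent between X and Y
Mixed NE: P1 plays (A: 0.75, B: 0.25), P2 plays (X: 0.25, Y: 0.75)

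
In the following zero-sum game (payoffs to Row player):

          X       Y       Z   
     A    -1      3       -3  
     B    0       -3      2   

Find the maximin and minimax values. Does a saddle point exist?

Maximin = -3, Minimax = 0, Saddle: False

Work:
Row minimums: [-3, -3] → maximin = -3
Column maximums: [0, 3, 2] → minimax = 0
No saddle point (maximin ≠ minimax). Mixed strategy needed.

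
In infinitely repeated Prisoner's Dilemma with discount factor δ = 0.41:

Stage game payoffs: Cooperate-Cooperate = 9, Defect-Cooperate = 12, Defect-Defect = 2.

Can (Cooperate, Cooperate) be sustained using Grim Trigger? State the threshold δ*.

δ* = 0.3; since δ = 0.41 ≥ 0.3, cooperation can be sustained

Work:
For Grim Trigger:
Cooperate forever: 9/(1-δ)
Defect then punished: 12 + 2·δ/(1-δ)
Need: 9/(1-δ) ≥ 12 + 2·δ/(1-δ)
Solving: δ ≥ (T-R)/(T-P) = (12-9)/(12-2) = 0.3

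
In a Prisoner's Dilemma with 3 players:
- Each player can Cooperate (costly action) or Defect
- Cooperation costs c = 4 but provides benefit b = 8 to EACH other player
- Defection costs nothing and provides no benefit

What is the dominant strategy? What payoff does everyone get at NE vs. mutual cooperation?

Dominant: Defect; NE payoff = 0; Coop payoff = 12

Work:
Defect dominates (saves cost c = 4, benefit to others is external)
NE: All defect → everyone gets 0
If all cooperate: each receives (2)×8 - 4 = 12
Social dilemma: 12 > 0 but NE gives 0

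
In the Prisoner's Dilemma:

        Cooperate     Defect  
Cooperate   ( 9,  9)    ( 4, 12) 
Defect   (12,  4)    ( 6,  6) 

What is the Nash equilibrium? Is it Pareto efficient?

(Defect, Defect) is NE; not Pareto efficient

Work:
Defect dominates Cooperate for both players:
If P2 cooperates: Defect (12) > Cooperate (9)
If P2 defects: Defect (6) > Cooperate (4)
NE: (Defect, Defect) with payoff (6, 6)
But (Cooperate, Cooperate) = (9, 9) Pareto dominates (6, 6)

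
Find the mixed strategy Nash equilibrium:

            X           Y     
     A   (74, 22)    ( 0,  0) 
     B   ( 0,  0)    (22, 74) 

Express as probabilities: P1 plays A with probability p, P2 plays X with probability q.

p = 0.7708, q = 0.2292

Work:
Find probabilities that make opponent indifferent:
P2 chooses q to make P1 indifferent between A and B
P1 chooses p to make P2 indifferent between X and Y
Mixed NE: P1 plays (A: 0.7708, B: 0.2292), P2 plays (X: 0.2292, Y: 0.7708)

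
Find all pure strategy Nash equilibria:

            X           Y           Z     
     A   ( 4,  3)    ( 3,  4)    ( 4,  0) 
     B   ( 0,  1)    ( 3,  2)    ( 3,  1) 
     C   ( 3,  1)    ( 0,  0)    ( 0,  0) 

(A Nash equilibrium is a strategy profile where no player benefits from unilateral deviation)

Nash equilibrium: (A, Y), (B, Y)

Work:
Best responses:
  P1 vs X: payoffs [4, 0, 3] → best response A (payoff 4)
  P1 vs Y: payoffs [3, 3, 0] → best response A/B (payoff 3)
  P1 vs Z: payoffs [4, 3, 0] → best response A (payoff 4)
  P2 vs A: payoffs [3, 4, 0] → best response Y (payoff 4)
  P2 vs B: payoffs [1, 2, 1] → best response Y (payoff 2)
  P2 vs C: payoffs [1, 0, 0] → best response X (payoff 1)
Mutual best responses: (A,Y), (B,Y) → Nash equilibria.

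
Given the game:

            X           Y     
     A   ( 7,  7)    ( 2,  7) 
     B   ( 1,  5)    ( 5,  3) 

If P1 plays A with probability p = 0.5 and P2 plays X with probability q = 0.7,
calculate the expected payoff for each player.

E[P1] = 3.85, E[P2] = 5.7

Work:
E[P1] = p·q·π₁(A,X) + p·(1-q)·π₁(A,Y) + (1-p)·q·π₁(B,X) + (1-p)·(1-q)·π₁(B,Y)
= 0.5·0.7·7 + 0.5·0.3·2 + 0.5·0.7·1 + 0.5·0.3·5
= 3.85

E[P2] = 5.7 (similar calculation)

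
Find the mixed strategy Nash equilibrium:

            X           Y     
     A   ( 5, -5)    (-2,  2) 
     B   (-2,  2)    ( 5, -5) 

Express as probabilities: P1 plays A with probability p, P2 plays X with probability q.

p = 0.5, q = 0.5

Work:
Find probabilities that make opponent indifferent:
P2 chooses q to make P1 indifferent between A and B
P1 chooses p to make P2 indifferent between X and Y
Mixed NE: P1 plays (A: 0.5, B: 0.5), P2 plays (X: 0.5, Y: 0.5)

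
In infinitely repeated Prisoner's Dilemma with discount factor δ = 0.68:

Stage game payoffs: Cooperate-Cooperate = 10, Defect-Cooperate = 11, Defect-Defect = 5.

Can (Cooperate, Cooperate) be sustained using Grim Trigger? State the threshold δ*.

δ* = 0.1667; since δ = 0.68 ≥ 0.1667, cooperation can be sustained

Work:
For Grim Trigger:
Cooperate forever: 10/(1-δ)
Defect then punished: 11 + 5·δ/(1-δ)
Need: 10/(1-δ) ≥ 11 + 5·δ/(1-δ)
Solving: δ ≥ (T-R)/(T-P) = (11-10)/(11-5) = 0.1667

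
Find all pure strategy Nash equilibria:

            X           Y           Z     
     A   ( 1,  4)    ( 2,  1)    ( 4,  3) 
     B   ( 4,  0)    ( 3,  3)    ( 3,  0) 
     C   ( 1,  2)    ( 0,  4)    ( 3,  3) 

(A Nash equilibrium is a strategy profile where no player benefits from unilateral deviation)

Nash equilibrium: (B, Y)

Work:
Best responses:
  P1 vs X: payoffs [1, 4, 1] → best response B (payoff 4)
  P1 vs Y: payoffs [2, 3, 0] → best response B (payoff 3)
  P1 vs Z: payoffs [4, 3, 3] → best response A (payoff 4)
  P2 vs A: payoffs [4, 1, 3] → best response X (payoff 4)
  P2 vs B: payoffs [0, 3, 0] → best response Y (payoff 3)
  P2 vs C: payoffs [2, 4, 3] → best response Y (payoff 4)
Mutual best responses: (B,Y) → Nash equilibria.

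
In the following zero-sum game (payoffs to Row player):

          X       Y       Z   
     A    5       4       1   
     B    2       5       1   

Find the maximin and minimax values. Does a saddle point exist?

Maximin = 1, Minimax = 1, Saddle: True

Work:
Row minimums: [1, 1] → maximin = 1
Column maximums: [5, 5, 1] → minimax = 1
Saddle point exists! Game value = 1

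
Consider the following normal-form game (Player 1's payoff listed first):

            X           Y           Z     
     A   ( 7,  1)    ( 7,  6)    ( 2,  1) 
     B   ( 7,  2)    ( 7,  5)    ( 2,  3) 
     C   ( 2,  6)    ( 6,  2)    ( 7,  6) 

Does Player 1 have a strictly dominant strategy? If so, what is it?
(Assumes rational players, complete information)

No strictly dominant strategy exists for Player 1

Work:
A strategy strictly dominates another if it gives a strictly higher payoff against every opponent action. Compare each pair of P1's strategies column-by-column:
  A vs B: [7 vs 7, 7 vs 7, 2 vs 2] → A does not strictly dominate B (column X: 7 ≤ 7)
  A vs C: [7 vs 2, 7 vs 6, 2 vs 7] → A does not strictly dominate C (column Z: 2 ≤ 7)
  B vs A: [7 vs 7, 7 vs 7, 2 vs 2] → B does not strictly dominate A (column X: 7 ≤ 7)
  B vs C: [7 vs 2, 7 vs 6, 2 vs 7] → B does not strictly dominate C (column Z: 2 ≤ 7)
  C vs A: [2 vs 7, 6 vs 7, 7 vs 2] → C does not strictly dominate A (column X: 2 ≤ 7)
  C vs B: [2 vs 7, 6 vs 7, 7 vs 2] → C does not strictly dominate B (column X: 2 ≤ 7)
No single strategy strictly dominates all others → no strictly dominant strategy.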